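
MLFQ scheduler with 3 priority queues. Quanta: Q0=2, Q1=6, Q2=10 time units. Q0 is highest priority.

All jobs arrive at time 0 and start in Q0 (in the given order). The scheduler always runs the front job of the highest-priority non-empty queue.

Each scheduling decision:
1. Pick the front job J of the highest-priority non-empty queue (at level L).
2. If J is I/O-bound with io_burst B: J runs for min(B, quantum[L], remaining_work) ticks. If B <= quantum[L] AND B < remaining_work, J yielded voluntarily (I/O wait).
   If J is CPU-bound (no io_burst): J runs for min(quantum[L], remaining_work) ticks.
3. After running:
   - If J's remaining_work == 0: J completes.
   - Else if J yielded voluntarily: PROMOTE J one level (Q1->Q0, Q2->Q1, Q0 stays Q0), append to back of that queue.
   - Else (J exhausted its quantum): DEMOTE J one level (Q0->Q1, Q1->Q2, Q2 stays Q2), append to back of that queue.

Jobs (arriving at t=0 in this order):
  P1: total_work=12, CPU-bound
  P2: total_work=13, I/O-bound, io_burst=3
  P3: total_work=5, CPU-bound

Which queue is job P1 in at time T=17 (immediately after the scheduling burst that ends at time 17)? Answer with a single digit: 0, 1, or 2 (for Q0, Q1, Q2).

Answer: 2

Derivation:
t=0-2: P1@Q0 runs 2, rem=10, quantum used, demote→Q1. Q0=[P2,P3] Q1=[P1] Q2=[]
t=2-4: P2@Q0 runs 2, rem=11, quantum used, demote→Q1. Q0=[P3] Q1=[P1,P2] Q2=[]
t=4-6: P3@Q0 runs 2, rem=3, quantum used, demote→Q1. Q0=[] Q1=[P1,P2,P3] Q2=[]
t=6-12: P1@Q1 runs 6, rem=4, quantum used, demote→Q2. Q0=[] Q1=[P2,P3] Q2=[P1]
t=12-15: P2@Q1 runs 3, rem=8, I/O yield, promote→Q0. Q0=[P2] Q1=[P3] Q2=[P1]
t=15-17: P2@Q0 runs 2, rem=6, quantum used, demote→Q1. Q0=[] Q1=[P3,P2] Q2=[P1]
t=17-20: P3@Q1 runs 3, rem=0, completes. Q0=[] Q1=[P2] Q2=[P1]
t=20-23: P2@Q1 runs 3, rem=3, I/O yield, promote→Q0. Q0=[P2] Q1=[] Q2=[P1]
t=23-25: P2@Q0 runs 2, rem=1, quantum used, demote→Q1. Q0=[] Q1=[P2] Q2=[P1]
t=25-26: P2@Q1 runs 1, rem=0, completes. Q0=[] Q1=[] Q2=[P1]
t=26-30: P1@Q2 runs 4, rem=0, completes. Q0=[] Q1=[] Q2=[]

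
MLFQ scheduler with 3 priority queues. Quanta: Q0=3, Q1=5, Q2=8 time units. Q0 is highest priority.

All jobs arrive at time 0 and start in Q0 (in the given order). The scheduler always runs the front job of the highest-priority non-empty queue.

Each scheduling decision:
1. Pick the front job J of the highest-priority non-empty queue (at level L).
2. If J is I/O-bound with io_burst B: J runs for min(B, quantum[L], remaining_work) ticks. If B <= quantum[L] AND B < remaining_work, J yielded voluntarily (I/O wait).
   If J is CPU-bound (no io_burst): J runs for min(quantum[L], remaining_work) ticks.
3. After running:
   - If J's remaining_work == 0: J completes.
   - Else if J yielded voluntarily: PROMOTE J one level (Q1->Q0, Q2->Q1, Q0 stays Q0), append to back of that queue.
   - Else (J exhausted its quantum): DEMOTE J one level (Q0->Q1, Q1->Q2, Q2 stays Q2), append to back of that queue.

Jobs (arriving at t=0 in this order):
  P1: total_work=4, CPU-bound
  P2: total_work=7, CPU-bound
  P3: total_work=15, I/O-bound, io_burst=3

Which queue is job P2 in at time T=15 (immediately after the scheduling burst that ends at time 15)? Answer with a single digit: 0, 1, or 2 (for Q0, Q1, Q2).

Answer: 1

Derivation:
t=0-3: P1@Q0 runs 3, rem=1, quantum used, demote→Q1. Q0=[P2,P3] Q1=[P1] Q2=[]
t=3-6: P2@Q0 runs 3, rem=4, quantum used, demote→Q1. Q0=[P3] Q1=[P1,P2] Q2=[]
t=6-9: P3@Q0 runs 3, rem=12, I/O yield, promote→Q0. Q0=[P3] Q1=[P1,P2] Q2=[]
t=9-12: P3@Q0 runs 3, rem=9, I/O yield, promote→Q0. Q0=[P3] Q1=[P1,P2] Q2=[]
t=12-15: P3@Q0 runs 3, rem=6, I/O yield, promote→Q0. Q0=[P3] Q1=[P1,P2] Q2=[]
t=15-18: P3@Q0 runs 3, rem=3, I/O yield, promote→Q0. Q0=[P3] Q1=[P1,P2] Q2=[]
t=18-21: P3@Q0 runs 3, rem=0, completes. Q0=[] Q1=[P1,P2] Q2=[]
t=21-22: P1@Q1 runs 1, rem=0, completes. Q0=[] Q1=[P2] Q2=[]
t=22-26: P2@Q1 runs 4, rem=0, completes. Q0=[] Q1=[] Q2=[]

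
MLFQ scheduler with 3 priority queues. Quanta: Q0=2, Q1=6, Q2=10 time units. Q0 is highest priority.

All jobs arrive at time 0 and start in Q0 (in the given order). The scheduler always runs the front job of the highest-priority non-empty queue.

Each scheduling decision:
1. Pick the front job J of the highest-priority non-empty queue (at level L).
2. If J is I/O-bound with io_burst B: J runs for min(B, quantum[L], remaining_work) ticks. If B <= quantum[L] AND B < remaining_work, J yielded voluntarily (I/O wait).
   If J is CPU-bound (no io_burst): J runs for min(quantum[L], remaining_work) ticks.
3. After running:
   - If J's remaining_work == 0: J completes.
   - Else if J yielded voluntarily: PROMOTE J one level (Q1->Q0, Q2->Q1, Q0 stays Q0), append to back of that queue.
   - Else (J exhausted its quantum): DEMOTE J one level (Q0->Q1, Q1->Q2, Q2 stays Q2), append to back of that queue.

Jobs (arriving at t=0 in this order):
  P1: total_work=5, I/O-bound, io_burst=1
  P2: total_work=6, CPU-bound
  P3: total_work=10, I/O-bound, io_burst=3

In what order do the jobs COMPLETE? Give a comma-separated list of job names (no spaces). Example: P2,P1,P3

Answer: P1,P2,P3

Derivation:
t=0-1: P1@Q0 runs 1, rem=4, I/O yield, promote→Q0. Q0=[P2,P3,P1] Q1=[] Q2=[]
t=1-3: P2@Q0 runs 2, rem=4, quantum used, demote→Q1. Q0=[P3,P1] Q1=[P2] Q2=[]
t=3-5: P3@Q0 runs 2, rem=8, quantum used, demote→Q1. Q0=[P1] Q1=[P2,P3] Q2=[]
t=5-6: P1@Q0 runs 1, rem=3, I/O yield, promote→Q0. Q0=[P1] Q1=[P2,P3] Q2=[]
t=6-7: P1@Q0 runs 1, rem=2, I/O yield, promote→Q0. Q0=[P1] Q1=[P2,P3] Q2=[]
t=7-8: P1@Q0 runs 1, rem=1, I/O yield, promote→Q0. Q0=[P1] Q1=[P2,P3] Q2=[]
t=8-9: P1@Q0 runs 1, rem=0, completes. Q0=[] Q1=[P2,P3] Q2=[]
t=9-13: P2@Q1 runs 4, rem=0, completes. Q0=[] Q1=[P3] Q2=[]
t=13-16: P3@Q1 runs 3, rem=5, I/O yield, promote→Q0. Q0=[P3] Q1=[] Q2=[]
t=16-18: P3@Q0 runs 2, rem=3, quantum used, demote→Q1. Q0=[] Q1=[P3] Q2=[]
t=18-21: P3@Q1 runs 3, rem=0, completes. Q0=[] Q1=[] Q2=[]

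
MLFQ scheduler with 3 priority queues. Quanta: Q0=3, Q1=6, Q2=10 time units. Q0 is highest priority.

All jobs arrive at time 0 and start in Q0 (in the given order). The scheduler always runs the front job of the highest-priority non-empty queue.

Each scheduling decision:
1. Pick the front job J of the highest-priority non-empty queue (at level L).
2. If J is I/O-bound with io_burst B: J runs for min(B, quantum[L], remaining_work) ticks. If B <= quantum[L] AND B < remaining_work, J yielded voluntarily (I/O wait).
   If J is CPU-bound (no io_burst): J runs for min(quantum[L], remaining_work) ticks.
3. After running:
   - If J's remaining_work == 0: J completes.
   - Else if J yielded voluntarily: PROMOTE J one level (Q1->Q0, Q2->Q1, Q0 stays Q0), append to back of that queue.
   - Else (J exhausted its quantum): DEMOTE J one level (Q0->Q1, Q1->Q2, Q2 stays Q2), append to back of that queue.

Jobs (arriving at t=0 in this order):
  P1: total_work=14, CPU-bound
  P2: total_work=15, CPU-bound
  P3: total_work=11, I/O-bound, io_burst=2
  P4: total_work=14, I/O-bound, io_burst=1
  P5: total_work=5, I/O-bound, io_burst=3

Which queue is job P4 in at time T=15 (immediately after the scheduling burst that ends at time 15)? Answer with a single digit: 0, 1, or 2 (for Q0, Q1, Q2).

t=0-3: P1@Q0 runs 3, rem=11, quantum used, demote→Q1. Q0=[P2,P3,P4,P5] Q1=[P1] Q2=[]
t=3-6: P2@Q0 runs 3, rem=12, quantum used, demote→Q1. Q0=[P3,P4,P5] Q1=[P1,P2] Q2=[]
t=6-8: P3@Q0 runs 2, rem=9, I/O yield, promote→Q0. Q0=[P4,P5,P3] Q1=[P1,P2] Q2=[]
t=8-9: P4@Q0 runs 1, rem=13, I/O yield, promote→Q0. Q0=[P5,P3,P4] Q1=[P1,P2] Q2=[]
t=9-12: P5@Q0 runs 3, rem=2, I/O yield, promote→Q0. Q0=[P3,P4,P5] Q1=[P1,P2] Q2=[]
t=12-14: P3@Q0 runs 2, rem=7, I/O yield, promote→Q0. Q0=[P4,P5,P3] Q1=[P1,P2] Q2=[]
t=14-15: P4@Q0 runs 1, rem=12, I/O yield, promote→Q0. Q0=[P5,P3,P4] Q1=[P1,P2] Q2=[]
t=15-17: P5@Q0 runs 2, rem=0, completes. Q0=[P3,P4] Q1=[P1,P2] Q2=[]
t=17-19: P3@Q0 runs 2, rem=5, I/O yield, promote→Q0. Q0=[P4,P3] Q1=[P1,P2] Q2=[]
t=19-20: P4@Q0 runs 1, rem=11, I/O yield, promote→Q0. Q0=[P3,P4] Q1=[P1,P2] Q2=[]
t=20-22: P3@Q0 runs 2, rem=3, I/O yield, promote→Q0. Q0=[P4,P3] Q1=[P1,P2] Q2=[]
t=22-23: P4@Q0 runs 1, rem=10, I/O yield, promote→Q0. Q0=[P3,P4] Q1=[P1,P2] Q2=[]
t=23-25: P3@Q0 runs 2, rem=1, I/O yield, promote→Q0. Q0=[P4,P3] Q1=[P1,P2] Q2=[]
t=25-26: P4@Q0 runs 1, rem=9, I/O yield, promote→Q0. Q0=[P3,P4] Q1=[P1,P2] Q2=[]
t=26-27: P3@Q0 runs 1, rem=0, completes. Q0=[P4] Q1=[P1,P2] Q2=[]
t=27-28: P4@Q0 runs 1, rem=8, I/O yield, promote→Q0. Q0=[P4] Q1=[P1,P2] Q2=[]
t=28-29: P4@Q0 runs 1, rem=7, I/O yield, promote→Q0. Q0=[P4] Q1=[P1,P2] Q2=[]
t=29-30: P4@Q0 runs 1, rem=6, I/O yield, promote→Q0. Q0=[P4] Q1=[P1,P2] Q2=[]
t=30-31: P4@Q0 runs 1, rem=5, I/O yield, promote→Q0. Q0=[P4] Q1=[P1,P2] Q2=[]
t=31-32: P4@Q0 runs 1, rem=4, I/O yield, promote→Q0. Q0=[P4] Q1=[P1,P2] Q2=[]
t=32-33: P4@Q0 runs 1, rem=3, I/O yield, promote→Q0. Q0=[P4] Q1=[P1,P2] Q2=[]
t=33-34: P4@Q0 runs 1, rem=2, I/O yield, promote→Q0. Q0=[P4] Q1=[P1,P2] Q2=[]
t=34-35: P4@Q0 runs 1, rem=1, I/O yield, promote→Q0. Q0=[P4] Q1=[P1,P2] Q2=[]
t=35-36: P4@Q0 runs 1, rem=0, completes. Q0=[] Q1=[P1,P2] Q2=[]
t=36-42: P1@Q1 runs 6, rem=5, quantum used, demote→Q2. Q0=[] Q1=[P2] Q2=[P1]
t=42-48: P2@Q1 runs 6, rem=6, quantum used, demote→Q2. Q0=[] Q1=[] Q2=[P1,P2]
t=48-53: P1@Q2 runs 5, rem=0, completes. Q0=[] Q1=[] Q2=[P2]
t=53-59: P2@Q2 runs 6, rem=0, completes. Q0=[] Q1=[] Q2=[]

Answer: 0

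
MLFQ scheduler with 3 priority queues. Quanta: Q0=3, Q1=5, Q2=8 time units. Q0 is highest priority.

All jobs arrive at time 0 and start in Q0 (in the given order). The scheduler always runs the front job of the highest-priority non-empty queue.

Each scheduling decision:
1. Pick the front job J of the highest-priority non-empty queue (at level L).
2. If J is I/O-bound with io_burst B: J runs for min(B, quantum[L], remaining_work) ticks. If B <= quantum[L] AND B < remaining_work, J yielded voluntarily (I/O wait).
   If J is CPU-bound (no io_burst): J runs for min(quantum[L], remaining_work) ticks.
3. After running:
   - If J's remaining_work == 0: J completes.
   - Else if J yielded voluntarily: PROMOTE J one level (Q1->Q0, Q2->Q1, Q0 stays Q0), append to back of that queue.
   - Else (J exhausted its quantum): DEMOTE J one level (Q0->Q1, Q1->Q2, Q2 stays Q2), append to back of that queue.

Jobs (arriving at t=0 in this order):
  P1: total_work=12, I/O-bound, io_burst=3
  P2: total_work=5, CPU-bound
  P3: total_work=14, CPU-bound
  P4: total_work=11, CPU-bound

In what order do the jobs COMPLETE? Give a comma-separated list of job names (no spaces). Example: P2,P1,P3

t=0-3: P1@Q0 runs 3, rem=9, I/O yield, promote→Q0. Q0=[P2,P3,P4,P1] Q1=[] Q2=[]
t=3-6: P2@Q0 runs 3, rem=2, quantum used, demote→Q1. Q0=[P3,P4,P1] Q1=[P2] Q2=[]
t=6-9: P3@Q0 runs 3, rem=11, quantum used, demote→Q1. Q0=[P4,P1] Q1=[P2,P3] Q2=[]
t=9-12: P4@Q0 runs 3, rem=8, quantum used, demote→Q1. Q0=[P1] Q1=[P2,P3,P4] Q2=[]
t=12-15: P1@Q0 runs 3, rem=6, I/O yield, promote→Q0. Q0=[P1] Q1=[P2,P3,P4] Q2=[]
t=15-18: P1@Q0 runs 3, rem=3, I/O yield, promote→Q0. Q0=[P1] Q1=[P2,P3,P4] Q2=[]
t=18-21: P1@Q0 runs 3, rem=0, completes. Q0=[] Q1=[P2,P3,P4] Q2=[]
t=21-23: P2@Q1 runs 2, rem=0, completes. Q0=[] Q1=[P3,P4] Q2=[]
t=23-28: P3@Q1 runs 5, rem=6, quantum used, demote→Q2. Q0=[] Q1=[P4] Q2=[P3]
t=28-33: P4@Q1 runs 5, rem=3, quantum used, demote→Q2. Q0=[] Q1=[] Q2=[P3,P4]
t=33-39: P3@Q2 runs 6, rem=0, completes. Q0=[] Q1=[] Q2=[P4]
t=39-42: P4@Q2 runs 3, rem=0, completes. Q0=[] Q1=[] Q2=[]

Answer: P1,P2,P3,P4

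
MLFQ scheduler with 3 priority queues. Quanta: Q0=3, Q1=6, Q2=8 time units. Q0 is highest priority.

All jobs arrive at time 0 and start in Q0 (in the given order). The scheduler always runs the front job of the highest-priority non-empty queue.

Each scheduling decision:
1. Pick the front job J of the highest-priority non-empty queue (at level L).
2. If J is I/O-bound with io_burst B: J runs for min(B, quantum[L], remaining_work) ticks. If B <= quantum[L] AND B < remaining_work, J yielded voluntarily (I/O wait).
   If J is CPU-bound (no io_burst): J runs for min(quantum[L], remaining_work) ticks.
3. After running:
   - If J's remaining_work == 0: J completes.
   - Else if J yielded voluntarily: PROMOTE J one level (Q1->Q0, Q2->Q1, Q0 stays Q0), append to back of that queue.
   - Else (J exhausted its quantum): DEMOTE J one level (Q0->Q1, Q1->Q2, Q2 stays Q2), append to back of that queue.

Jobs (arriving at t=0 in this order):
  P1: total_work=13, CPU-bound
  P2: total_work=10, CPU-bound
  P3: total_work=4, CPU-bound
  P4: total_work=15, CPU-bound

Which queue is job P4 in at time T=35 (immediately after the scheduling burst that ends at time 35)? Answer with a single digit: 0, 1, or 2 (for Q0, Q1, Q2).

Answer: 2

Derivation:
t=0-3: P1@Q0 runs 3, rem=10, quantum used, demote→Q1. Q0=[P2,P3,P4] Q1=[P1] Q2=[]
t=3-6: P2@Q0 runs 3, rem=7, quantum used, demote→Q1. Q0=[P3,P4] Q1=[P1,P2] Q2=[]
t=6-9: P3@Q0 runs 3, rem=1, quantum used, demote→Q1. Q0=[P4] Q1=[P1,P2,P3] Q2=[]
t=9-12: P4@Q0 runs 3, rem=12, quantum used, demote→Q1. Q0=[] Q1=[P1,P2,P3,P4] Q2=[]
t=12-18: P1@Q1 runs 6, rem=4, quantum used, demote→Q2. Q0=[] Q1=[P2,P3,P4] Q2=[P1]
t=18-24: P2@Q1 runs 6, rem=1, quantum used, demote→Q2. Q0=[] Q1=[P3,P4] Q2=[P1,P2]
t=24-25: P3@Q1 runs 1, rem=0, completes. Q0=[] Q1=[P4] Q2=[P1,P2]
t=25-31: P4@Q1 runs 6, rem=6, quantum used, demote→Q2. Q0=[] Q1=[] Q2=[P1,P2,P4]
t=31-35: P1@Q2 runs 4, rem=0, completes. Q0=[] Q1=[] Q2=[P2,P4]
t=35-36: P2@Q2 runs 1, rem=0, completes. Q0=[] Q1=[] Q2=[P4]
t=36-42: P4@Q2 runs 6, rem=0, completes. Q0=[] Q1=[] Q2=[]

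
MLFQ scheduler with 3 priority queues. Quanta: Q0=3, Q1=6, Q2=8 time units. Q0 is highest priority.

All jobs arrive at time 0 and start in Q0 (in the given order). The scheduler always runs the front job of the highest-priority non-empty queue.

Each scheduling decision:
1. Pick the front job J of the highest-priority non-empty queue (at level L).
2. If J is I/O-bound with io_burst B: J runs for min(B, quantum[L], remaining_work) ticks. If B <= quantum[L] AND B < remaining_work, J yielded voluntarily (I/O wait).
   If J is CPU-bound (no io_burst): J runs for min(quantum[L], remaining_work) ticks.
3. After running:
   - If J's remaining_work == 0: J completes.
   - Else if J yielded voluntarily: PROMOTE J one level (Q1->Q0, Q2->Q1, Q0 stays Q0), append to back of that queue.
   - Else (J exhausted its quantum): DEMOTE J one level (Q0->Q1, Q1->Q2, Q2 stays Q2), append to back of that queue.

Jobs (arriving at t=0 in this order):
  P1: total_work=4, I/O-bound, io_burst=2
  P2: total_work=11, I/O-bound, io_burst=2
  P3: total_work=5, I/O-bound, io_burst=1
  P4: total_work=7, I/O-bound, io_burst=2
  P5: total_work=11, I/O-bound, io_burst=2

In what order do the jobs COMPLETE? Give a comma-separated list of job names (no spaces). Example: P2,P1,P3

Answer: P1,P4,P3,P2,P5

Derivation:
t=0-2: P1@Q0 runs 2, rem=2, I/O yield, promote→Q0. Q0=[P2,P3,P4,P5,P1] Q1=[] Q2=[]
t=2-4: P2@Q0 runs 2, rem=9, I/O yield, promote→Q0. Q0=[P3,P4,P5,P1,P2] Q1=[] Q2=[]
t=4-5: P3@Q0 runs 1, rem=4, I/O yield, promote→Q0. Q0=[P4,P5,P1,P2,P3] Q1=[] Q2=[]
t=5-7: P4@Q0 runs 2, rem=5, I/O yield, promote→Q0. Q0=[P5,P1,P2,P3,P4] Q1=[] Q2=[]
t=7-9: P5@Q0 runs 2, rem=9, I/O yield, promote→Q0. Q0=[P1,P2,P3,P4,P5] Q1=[] Q2=[]
t=9-11: P1@Q0 runs 2, rem=0, completes. Q0=[P2,P3,P4,P5] Q1=[] Q2=[]
t=11-13: P2@Q0 runs 2, rem=7, I/O yield, promote→Q0. Q0=[P3,P4,P5,P2] Q1=[] Q2=[]
t=13-14: P3@Q0 runs 1, rem=3, I/O yield, promote→Q0. Q0=[P4,P5,P2,P3] Q1=[] Q2=[]
t=14-16: P4@Q0 runs 2, rem=3, I/O yield, promote→Q0. Q0=[P5,P2,P3,P4] Q1=[] Q2=[]
t=16-18: P5@Q0 runs 2, rem=7, I/O yield, promote→Q0. Q0=[P2,P3,P4,P5] Q1=[] Q2=[]
t=18-20: P2@Q0 runs 2, rem=5, I/O yield, promote→Q0. Q0=[P3,P4,P5,P2] Q1=[] Q2=[]
t=20-21: P3@Q0 runs 1, rem=2, I/O yield, promote→Q0. Q0=[P4,P5,P2,P3] Q1=[] Q2=[]
t=21-23: P4@Q0 runs 2, rem=1, I/O yield, promote→Q0. Q0=[P5,P2,P3,P4] Q1=[] Q2=[]
t=23-25: P5@Q0 runs 2, rem=5, I/O yield, promote→Q0. Q0=[P2,P3,P4,P5] Q1=[] Q2=[]
t=25-27: P2@Q0 runs 2, rem=3, I/O yield, promote→Q0. Q0=[P3,P4,P5,P2] Q1=[] Q2=[]
t=27-28: P3@Q0 runs 1, rem=1, I/O yield, promote→Q0. Q0=[P4,P5,P2,P3] Q1=[] Q2=[]
t=28-29: P4@Q0 runs 1, rem=0, completes. Q0=[P5,P2,P3] Q1=[] Q2=[]
t=29-31: P5@Q0 runs 2, rem=3, I/O yield, promote→Q0. Q0=[P2,P3,P5] Q1=[] Q2=[]
t=31-33: P2@Q0 runs 2, rem=1, I/O yield, promote→Q0. Q0=[P3,P5,P2] Q1=[] Q2=[]
t=33-34: P3@Q0 runs 1, rem=0, completes. Q0=[P5,P2] Q1=[] Q2=[]
t=34-36: P5@Q0 runs 2, rem=1, I/O yield, promote→Q0. Q0=[P2,P5] Q1=[] Q2=[]
t=36-37: P2@Q0 runs 1, rem=0, completes. Q0=[P5] Q1=[] Q2=[]
t=37-38: P5@Q0 runs 1, rem=0, completes. Q0=[] Q1=[] Q2=[]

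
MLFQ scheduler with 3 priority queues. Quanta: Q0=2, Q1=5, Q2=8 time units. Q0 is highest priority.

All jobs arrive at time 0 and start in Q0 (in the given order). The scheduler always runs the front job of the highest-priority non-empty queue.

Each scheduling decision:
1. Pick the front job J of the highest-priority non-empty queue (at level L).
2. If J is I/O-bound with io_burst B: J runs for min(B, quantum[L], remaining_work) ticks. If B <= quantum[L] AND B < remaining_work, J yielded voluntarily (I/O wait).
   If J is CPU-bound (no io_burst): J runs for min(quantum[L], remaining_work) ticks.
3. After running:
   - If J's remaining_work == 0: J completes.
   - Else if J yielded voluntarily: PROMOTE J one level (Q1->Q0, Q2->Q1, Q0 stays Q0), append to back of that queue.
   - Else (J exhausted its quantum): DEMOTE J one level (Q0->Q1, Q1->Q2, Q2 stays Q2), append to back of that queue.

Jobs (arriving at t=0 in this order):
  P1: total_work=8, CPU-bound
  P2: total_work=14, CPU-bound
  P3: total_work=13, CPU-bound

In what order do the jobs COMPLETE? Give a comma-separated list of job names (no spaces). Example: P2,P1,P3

Answer: P1,P2,P3

Derivation:
t=0-2: P1@Q0 runs 2, rem=6, quantum used, demote→Q1. Q0=[P2,P3] Q1=[P1] Q2=[]
t=2-4: P2@Q0 runs 2, rem=12, quantum used, demote→Q1. Q0=[P3] Q1=[P1,P2] Q2=[]
t=4-6: P3@Q0 runs 2, rem=11, quantum used, demote→Q1. Q0=[] Q1=[P1,P2,P3] Q2=[]
t=6-11: P1@Q1 runs 5, rem=1, quantum used, demote→Q2. Q0=[] Q1=[P2,P3] Q2=[P1]
t=11-16: P2@Q1 runs 5, rem=7, quantum used, demote→Q2. Q0=[] Q1=[P3] Q2=[P1,P2]
t=16-21: P3@Q1 runs 5, rem=6, quantum used, demote→Q2. Q0=[] Q1=[] Q2=[P1,P2,P3]
t=21-22: P1@Q2 runs 1, rem=0, completes. Q0=[] Q1=[] Q2=[P2,P3]
t=22-29: P2@Q2 runs 7, rem=0, completes. Q0=[] Q1=[] Q2=[P3]
t=29-35: P3@Q2 runs 6, rem=0, completes. Q0=[] Q1=[] Q2=[]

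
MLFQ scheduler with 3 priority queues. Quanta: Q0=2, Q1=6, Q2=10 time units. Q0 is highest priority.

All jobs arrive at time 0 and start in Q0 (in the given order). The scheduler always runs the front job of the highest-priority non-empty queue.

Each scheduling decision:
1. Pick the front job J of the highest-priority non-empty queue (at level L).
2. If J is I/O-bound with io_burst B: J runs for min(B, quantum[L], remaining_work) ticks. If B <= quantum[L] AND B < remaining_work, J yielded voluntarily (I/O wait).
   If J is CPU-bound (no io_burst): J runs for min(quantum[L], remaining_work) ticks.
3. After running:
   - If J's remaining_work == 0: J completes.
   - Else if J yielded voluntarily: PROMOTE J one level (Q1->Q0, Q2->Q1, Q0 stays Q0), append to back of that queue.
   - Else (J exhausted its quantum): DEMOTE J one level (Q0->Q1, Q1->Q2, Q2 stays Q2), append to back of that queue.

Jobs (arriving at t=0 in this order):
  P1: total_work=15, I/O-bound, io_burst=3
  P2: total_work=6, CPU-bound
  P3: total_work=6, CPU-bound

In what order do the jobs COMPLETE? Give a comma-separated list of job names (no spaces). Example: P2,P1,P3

Answer: P2,P3,P1

Derivation:
t=0-2: P1@Q0 runs 2, rem=13, quantum used, demote→Q1. Q0=[P2,P3] Q1=[P1] Q2=[]
t=2-4: P2@Q0 runs 2, rem=4, quantum used, demote→Q1. Q0=[P3] Q1=[P1,P2] Q2=[]
t=4-6: P3@Q0 runs 2, rem=4, quantum used, demote→Q1. Q0=[] Q1=[P1,P2,P3] Q2=[]
t=6-9: P1@Q1 runs 3, rem=10, I/O yield, promote→Q0. Q0=[P1] Q1=[P2,P3] Q2=[]
t=9-11: P1@Q0 runs 2, rem=8, quantum used, demote→Q1. Q0=[] Q1=[P2,P3,P1] Q2=[]
t=11-15: P2@Q1 runs 4, rem=0, completes. Q0=[] Q1=[P3,P1] Q2=[]
t=15-19: P3@Q1 runs 4, rem=0, completes. Q0=[] Q1=[P1] Q2=[]
t=19-22: P1@Q1 runs 3, rem=5, I/O yield, promote→Q0. Q0=[P1] Q1=[] Q2=[]
t=22-24: P1@Q0 runs 2, rem=3, quantum used, demote→Q1. Q0=[] Q1=[P1] Q2=[]
t=24-27: P1@Q1 runs 3, rem=0, completes. Q0=[] Q1=[] Q2=[]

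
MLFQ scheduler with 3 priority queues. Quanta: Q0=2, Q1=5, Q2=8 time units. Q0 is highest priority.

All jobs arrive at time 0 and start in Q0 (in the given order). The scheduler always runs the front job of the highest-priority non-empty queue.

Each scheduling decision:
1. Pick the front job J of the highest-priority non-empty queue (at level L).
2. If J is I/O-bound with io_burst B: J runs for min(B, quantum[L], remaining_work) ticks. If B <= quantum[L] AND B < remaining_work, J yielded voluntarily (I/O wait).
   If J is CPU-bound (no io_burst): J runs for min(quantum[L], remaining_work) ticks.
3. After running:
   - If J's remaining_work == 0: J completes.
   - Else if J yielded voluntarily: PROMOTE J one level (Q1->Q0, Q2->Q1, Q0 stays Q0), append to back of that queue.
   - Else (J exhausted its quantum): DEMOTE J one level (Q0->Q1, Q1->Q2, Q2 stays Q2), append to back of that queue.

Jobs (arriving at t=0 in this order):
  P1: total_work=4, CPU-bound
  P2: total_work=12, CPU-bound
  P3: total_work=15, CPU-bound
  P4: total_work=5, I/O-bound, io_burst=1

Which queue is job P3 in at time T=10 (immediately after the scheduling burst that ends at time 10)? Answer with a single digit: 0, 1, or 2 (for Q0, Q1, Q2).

Answer: 1

Derivation:
t=0-2: P1@Q0 runs 2, rem=2, quantum used, demote→Q1. Q0=[P2,P3,P4] Q1=[P1] Q2=[]
t=2-4: P2@Q0 runs 2, rem=10, quantum used, demote→Q1. Q0=[P3,P4] Q1=[P1,P2] Q2=[]
t=4-6: P3@Q0 runs 2, rem=13, quantum used, demote→Q1. Q0=[P4] Q1=[P1,P2,P3] Q2=[]
t=6-7: P4@Q0 runs 1, rem=4, I/O yield, promote→Q0. Q0=[P4] Q1=[P1,P2,P3] Q2=[]
t=7-8: P4@Q0 runs 1, rem=3, I/O yield, promote→Q0. Q0=[P4] Q1=[P1,P2,P3] Q2=[]
t=8-9: P4@Q0 runs 1, rem=2, I/O yield, promote→Q0. Q0=[P4] Q1=[P1,P2,P3] Q2=[]
t=9-10: P4@Q0 runs 1, rem=1, I/O yield, promote→Q0. Q0=[P4] Q1=[P1,P2,P3] Q2=[]
t=10-11: P4@Q0 runs 1, rem=0, completes. Q0=[] Q1=[P1,P2,P3] Q2=[]
t=11-13: P1@Q1 runs 2, rem=0, completes. Q0=[] Q1=[P2,P3] Q2=[]
t=13-18: P2@Q1 runs 5, rem=5, quantum used, demote→Q2. Q0=[] Q1=[P3] Q2=[P2]
t=18-23: P3@Q1 runs 5, rem=8, quantum used, demote→Q2. Q0=[] Q1=[] Q2=[P2,P3]
t=23-28: P2@Q2 runs 5, rem=0, completes. Q0=[] Q1=[] Q2=[P3]
t=28-36: P3@Q2 runs 8, rem=0, completes. Q0=[] Q1=[] Q2=[]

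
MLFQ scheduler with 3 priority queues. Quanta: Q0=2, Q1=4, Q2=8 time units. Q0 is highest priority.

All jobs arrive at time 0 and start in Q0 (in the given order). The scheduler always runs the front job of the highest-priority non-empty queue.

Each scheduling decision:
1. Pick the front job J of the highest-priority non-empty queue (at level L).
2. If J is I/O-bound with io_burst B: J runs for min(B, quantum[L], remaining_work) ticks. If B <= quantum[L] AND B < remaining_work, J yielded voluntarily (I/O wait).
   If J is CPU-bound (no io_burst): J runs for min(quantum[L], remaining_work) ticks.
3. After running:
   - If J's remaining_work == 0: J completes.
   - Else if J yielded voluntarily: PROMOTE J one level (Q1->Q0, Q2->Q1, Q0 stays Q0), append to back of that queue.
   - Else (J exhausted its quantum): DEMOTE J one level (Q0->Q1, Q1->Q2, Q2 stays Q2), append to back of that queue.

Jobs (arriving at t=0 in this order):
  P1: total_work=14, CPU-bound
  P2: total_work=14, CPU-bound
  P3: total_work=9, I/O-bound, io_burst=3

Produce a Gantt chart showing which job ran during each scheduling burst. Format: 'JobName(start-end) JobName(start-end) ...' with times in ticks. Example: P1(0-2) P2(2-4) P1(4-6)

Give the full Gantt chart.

Answer: P1(0-2) P2(2-4) P3(4-6) P1(6-10) P2(10-14) P3(14-17) P3(17-19) P3(19-21) P1(21-29) P2(29-37)

Derivation:
t=0-2: P1@Q0 runs 2, rem=12, quantum used, demote→Q1. Q0=[P2,P3] Q1=[P1] Q2=[]
t=2-4: P2@Q0 runs 2, rem=12, quantum used, demote→Q1. Q0=[P3] Q1=[P1,P2] Q2=[]
t=4-6: P3@Q0 runs 2, rem=7, quantum used, demote→Q1. Q0=[] Q1=[P1,P2,P3] Q2=[]
t=6-10: P1@Q1 runs 4, rem=8, quantum used, demote→Q2. Q0=[] Q1=[P2,P3] Q2=[P1]
t=10-14: P2@Q1 runs 4, rem=8, quantum used, demote→Q2. Q0=[] Q1=[P3] Q2=[P1,P2]
t=14-17: P3@Q1 runs 3, rem=4, I/O yield, promote→Q0. Q0=[P3] Q1=[] Q2=[P1,P2]
t=17-19: P3@Q0 runs 2, rem=2, quantum used, demote→Q1. Q0=[] Q1=[P3] Q2=[P1,P2]
t=19-21: P3@Q1 runs 2, rem=0, completes. Q0=[] Q1=[] Q2=[P1,P2]
t=21-29: P1@Q2 runs 8, rem=0, completes. Q0=[] Q1=[] Q2=[P2]
t=29-37: P2@Q2 runs 8, rem=0, completes. Q0=[] Q1=[] Q2=[]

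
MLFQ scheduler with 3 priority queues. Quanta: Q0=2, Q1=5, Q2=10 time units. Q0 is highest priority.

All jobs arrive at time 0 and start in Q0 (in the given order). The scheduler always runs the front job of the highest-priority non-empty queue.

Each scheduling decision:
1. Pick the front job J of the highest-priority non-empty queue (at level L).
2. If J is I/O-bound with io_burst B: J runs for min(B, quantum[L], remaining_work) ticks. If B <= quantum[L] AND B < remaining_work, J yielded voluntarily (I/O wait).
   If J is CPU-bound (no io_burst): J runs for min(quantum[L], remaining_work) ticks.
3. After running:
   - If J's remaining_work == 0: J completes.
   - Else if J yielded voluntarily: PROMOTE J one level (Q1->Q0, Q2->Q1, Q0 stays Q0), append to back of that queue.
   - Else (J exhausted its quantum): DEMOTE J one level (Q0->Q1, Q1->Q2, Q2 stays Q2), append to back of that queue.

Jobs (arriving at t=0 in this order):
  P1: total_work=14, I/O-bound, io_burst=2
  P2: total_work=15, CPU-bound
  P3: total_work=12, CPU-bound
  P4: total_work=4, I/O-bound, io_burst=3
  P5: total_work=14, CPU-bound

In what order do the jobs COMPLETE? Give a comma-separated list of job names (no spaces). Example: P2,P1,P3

t=0-2: P1@Q0 runs 2, rem=12, I/O yield, promote→Q0. Q0=[P2,P3,P4,P5,P1] Q1=[] Q2=[]
t=2-4: P2@Q0 runs 2, rem=13, quantum used, demote→Q1. Q0=[P3,P4,P5,P1] Q1=[P2] Q2=[]
t=4-6: P3@Q0 runs 2, rem=10, quantum used, demote→Q1. Q0=[P4,P5,P1] Q1=[P2,P3] Q2=[]
t=6-8: P4@Q0 runs 2, rem=2, quantum used, demote→Q1. Q0=[P5,P1] Q1=[P2,P3,P4] Q2=[]
t=8-10: P5@Q0 runs 2, rem=12, quantum used, demote→Q1. Q0=[P1] Q1=[P2,P3,P4,P5] Q2=[]
t=10-12: P1@Q0 runs 2, rem=10, I/O yield, promote→Q0. Q0=[P1] Q1=[P2,P3,P4,P5] Q2=[]
t=12-14: P1@Q0 runs 2, rem=8, I/O yield, promote→Q0. Q0=[P1] Q1=[P2,P3,P4,P5] Q2=[]
t=14-16: P1@Q0 runs 2, rem=6, I/O yield, promote→Q0. Q0=[P1] Q1=[P2,P3,P4,P5] Q2=[]
t=16-18: P1@Q0 runs 2, rem=4, I/O yield, promote→Q0. Q0=[P1] Q1=[P2,P3,P4,P5] Q2=[]
t=18-20: P1@Q0 runs 2, rem=2, I/O yield, promote→Q0. Q0=[P1] Q1=[P2,P3,P4,P5] Q2=[]
t=20-22: P1@Q0 runs 2, rem=0, completes. Q0=[] Q1=[P2,P3,P4,P5] Q2=[]
t=22-27: P2@Q1 runs 5, rem=8, quantum used, demote→Q2. Q0=[] Q1=[P3,P4,P5] Q2=[P2]
t=27-32: P3@Q1 runs 5, rem=5, quantum used, demote→Q2. Q0=[] Q1=[P4,P5] Q2=[P2,P3]
t=32-34: P4@Q1 runs 2, rem=0, completes. Q0=[] Q1=[P5] Q2=[P2,P3]
t=34-39: P5@Q1 runs 5, rem=7, quantum used, demote→Q2. Q0=[] Q1=[] Q2=[P2,P3,P5]
t=39-47: P2@Q2 runs 8, rem=0, completes. Q0=[] Q1=[] Q2=[P3,P5]
t=47-52: P3@Q2 runs 5, rem=0, completes. Q0=[] Q1=[] Q2=[P5]
t=52-59: P5@Q2 runs 7, rem=0, completes. Q0=[] Q1=[] Q2=[]

Answer: P1,P4,P2,P3,P5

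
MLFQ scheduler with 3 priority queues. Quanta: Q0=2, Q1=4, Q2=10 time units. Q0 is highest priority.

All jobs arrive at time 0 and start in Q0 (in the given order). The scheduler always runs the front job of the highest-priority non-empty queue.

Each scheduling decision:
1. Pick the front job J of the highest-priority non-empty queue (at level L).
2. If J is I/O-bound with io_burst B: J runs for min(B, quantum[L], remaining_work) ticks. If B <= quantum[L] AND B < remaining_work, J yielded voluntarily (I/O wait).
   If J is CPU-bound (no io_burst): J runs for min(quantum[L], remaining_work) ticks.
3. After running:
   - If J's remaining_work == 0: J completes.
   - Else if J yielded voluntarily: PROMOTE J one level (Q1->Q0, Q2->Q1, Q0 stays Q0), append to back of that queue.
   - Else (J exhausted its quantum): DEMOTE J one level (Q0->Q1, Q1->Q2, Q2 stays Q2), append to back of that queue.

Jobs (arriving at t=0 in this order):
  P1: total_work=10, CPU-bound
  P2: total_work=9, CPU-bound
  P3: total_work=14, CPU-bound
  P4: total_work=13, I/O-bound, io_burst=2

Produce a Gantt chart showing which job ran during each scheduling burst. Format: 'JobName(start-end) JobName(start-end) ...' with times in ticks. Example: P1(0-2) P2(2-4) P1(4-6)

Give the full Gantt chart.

Answer: P1(0-2) P2(2-4) P3(4-6) P4(6-8) P4(8-10) P4(10-12) P4(12-14) P4(14-16) P4(16-18) P4(18-19) P1(19-23) P2(23-27) P3(27-31) P1(31-35) P2(35-38) P3(38-46)

Derivation:
t=0-2: P1@Q0 runs 2, rem=8, quantum used, demote→Q1. Q0=[P2,P3,P4] Q1=[P1] Q2=[]
t=2-4: P2@Q0 runs 2, rem=7, quantum used, demote→Q1. Q0=[P3,P4] Q1=[P1,P2] Q2=[]
t=4-6: P3@Q0 runs 2, rem=12, quantum used, demote→Q1. Q0=[P4] Q1=[P1,P2,P3] Q2=[]
t=6-8: P4@Q0 runs 2, rem=11, I/O yield, promote→Q0. Q0=[P4] Q1=[P1,P2,P3] Q2=[]
t=8-10: P4@Q0 runs 2, rem=9, I/O yield, promote→Q0. Q0=[P4] Q1=[P1,P2,P3] Q2=[]
t=10-12: P4@Q0 runs 2, rem=7, I/O yield, promote→Q0. Q0=[P4] Q1=[P1,P2,P3] Q2=[]
t=12-14: P4@Q0 runs 2, rem=5, I/O yield, promote→Q0. Q0=[P4] Q1=[P1,P2,P3] Q2=[]
t=14-16: P4@Q0 runs 2, rem=3, I/O yield, promote→Q0. Q0=[P4] Q1=[P1,P2,P3] Q2=[]
t=16-18: P4@Q0 runs 2, rem=1, I/O yield, promote→Q0. Q0=[P4] Q1=[P1,P2,P3] Q2=[]
t=18-19: P4@Q0 runs 1, rem=0, completes. Q0=[] Q1=[P1,P2,P3] Q2=[]
t=19-23: P1@Q1 runs 4, rem=4, quantum used, demote→Q2. Q0=[] Q1=[P2,P3] Q2=[P1]
t=23-27: P2@Q1 runs 4, rem=3, quantum used, demote→Q2. Q0=[] Q1=[P3] Q2=[P1,P2]
t=27-31: P3@Q1 runs 4, rem=8, quantum used, demote→Q2. Q0=[] Q1=[] Q2=[P1,P2,P3]
t=31-35: P1@Q2 runs 4, rem=0, completes. Q0=[] Q1=[] Q2=[P2,P3]
t=35-38: P2@Q2 runs 3, rem=0, completes. Q0=[] Q1=[] Q2=[P3]
t=38-46: P3@Q2 runs 8, rem=0, completes. Q0=[] Q1=[] Q2=[]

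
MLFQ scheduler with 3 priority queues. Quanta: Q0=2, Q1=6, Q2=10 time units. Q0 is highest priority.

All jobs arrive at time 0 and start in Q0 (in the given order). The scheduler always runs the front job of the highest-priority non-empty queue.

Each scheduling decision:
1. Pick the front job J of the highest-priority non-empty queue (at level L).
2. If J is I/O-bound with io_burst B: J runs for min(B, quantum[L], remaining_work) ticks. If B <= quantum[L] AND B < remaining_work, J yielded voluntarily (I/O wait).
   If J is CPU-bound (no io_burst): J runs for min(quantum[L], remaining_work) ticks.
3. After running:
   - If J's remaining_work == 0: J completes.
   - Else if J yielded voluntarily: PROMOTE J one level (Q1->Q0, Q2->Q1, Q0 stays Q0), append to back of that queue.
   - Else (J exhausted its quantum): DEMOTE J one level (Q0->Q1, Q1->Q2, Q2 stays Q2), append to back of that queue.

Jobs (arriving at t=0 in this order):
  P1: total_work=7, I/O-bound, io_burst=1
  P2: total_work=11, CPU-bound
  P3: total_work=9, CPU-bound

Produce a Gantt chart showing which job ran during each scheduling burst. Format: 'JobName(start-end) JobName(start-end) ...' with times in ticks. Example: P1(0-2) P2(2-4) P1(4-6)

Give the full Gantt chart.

Answer: P1(0-1) P2(1-3) P3(3-5) P1(5-6) P1(6-7) P1(7-8) P1(8-9) P1(9-10) P1(10-11) P2(11-17) P3(17-23) P2(23-26) P3(26-27)

Derivation:
t=0-1: P1@Q0 runs 1, rem=6, I/O yield, promote→Q0. Q0=[P2,P3,P1] Q1=[] Q2=[]
t=1-3: P2@Q0 runs 2, rem=9, quantum used, demote→Q1. Q0=[P3,P1] Q1=[P2] Q2=[]
t=3-5: P3@Q0 runs 2, rem=7, quantum used, demote→Q1. Q0=[P1] Q1=[P2,P3] Q2=[]
t=5-6: P1@Q0 runs 1, rem=5, I/O yield, promote→Q0. Q0=[P1] Q1=[P2,P3] Q2=[]
t=6-7: P1@Q0 runs 1, rem=4, I/O yield, promote→Q0. Q0=[P1] Q1=[P2,P3] Q2=[]
t=7-8: P1@Q0 runs 1, rem=3, I/O yield, promote→Q0. Q0=[P1] Q1=[P2,P3] Q2=[]
t=8-9: P1@Q0 runs 1, rem=2, I/O yield, promote→Q0. Q0=[P1] Q1=[P2,P3] Q2=[]
t=9-10: P1@Q0 runs 1, rem=1, I/O yield, promote→Q0. Q0=[P1] Q1=[P2,P3] Q2=[]
t=10-11: P1@Q0 runs 1, rem=0, completes. Q0=[] Q1=[P2,P3] Q2=[]
t=11-17: P2@Q1 runs 6, rem=3, quantum used, demote→Q2. Q0=[] Q1=[P3] Q2=[P2]
t=17-23: P3@Q1 runs 6, rem=1, quantum used, demote→Q2. Q0=[] Q1=[] Q2=[P2,P3]
t=23-26: P2@Q2 runs 3, rem=0, completes. Q0=[] Q1=[] Q2=[P3]
t=26-27: P3@Q2 runs 1, rem=0, completes. Q0=[] Q1=[] Q2=[]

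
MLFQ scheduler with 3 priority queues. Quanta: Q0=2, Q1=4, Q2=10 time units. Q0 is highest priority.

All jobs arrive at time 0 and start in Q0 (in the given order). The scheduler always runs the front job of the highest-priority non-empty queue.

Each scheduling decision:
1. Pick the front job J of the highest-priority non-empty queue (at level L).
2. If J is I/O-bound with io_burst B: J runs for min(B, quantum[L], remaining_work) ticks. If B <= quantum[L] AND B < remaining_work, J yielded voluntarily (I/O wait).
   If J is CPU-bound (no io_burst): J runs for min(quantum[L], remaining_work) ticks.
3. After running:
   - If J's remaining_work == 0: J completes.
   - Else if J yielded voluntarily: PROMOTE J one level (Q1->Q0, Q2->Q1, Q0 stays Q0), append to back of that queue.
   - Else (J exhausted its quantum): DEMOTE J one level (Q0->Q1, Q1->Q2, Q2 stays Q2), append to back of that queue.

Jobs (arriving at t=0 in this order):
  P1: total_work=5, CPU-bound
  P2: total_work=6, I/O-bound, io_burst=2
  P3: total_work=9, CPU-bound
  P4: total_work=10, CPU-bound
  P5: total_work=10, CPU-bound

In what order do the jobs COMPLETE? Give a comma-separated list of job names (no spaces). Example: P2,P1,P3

Answer: P2,P1,P3,P4,P5

Derivation:
t=0-2: P1@Q0 runs 2, rem=3, quantum used, demote→Q1. Q0=[P2,P3,P4,P5] Q1=[P1] Q2=[]
t=2-4: P2@Q0 runs 2, rem=4, I/O yield, promote→Q0. Q0=[P3,P4,P5,P2] Q1=[P1] Q2=[]
t=4-6: P3@Q0 runs 2, rem=7, quantum used, demote→Q1. Q0=[P4,P5,P2] Q1=[P1,P3] Q2=[]
t=6-8: P4@Q0 runs 2, rem=8, quantum used, demote→Q1. Q0=[P5,P2] Q1=[P1,P3,P4] Q2=[]
t=8-10: P5@Q0 runs 2, rem=8, quantum used, demote→Q1. Q0=[P2] Q1=[P1,P3,P4,P5] Q2=[]
t=10-12: P2@Q0 runs 2, rem=2, I/O yield, promote→Q0. Q0=[P2] Q1=[P1,P3,P4,P5] Q2=[]
t=12-14: P2@Q0 runs 2, rem=0, completes. Q0=[] Q1=[P1,P3,P4,P5] Q2=[]
t=14-17: P1@Q1 runs 3, rem=0, completes. Q0=[] Q1=[P3,P4,P5] Q2=[]
t=17-21: P3@Q1 runs 4, rem=3, quantum used, demote→Q2. Q0=[] Q1=[P4,P5] Q2=[P3]
t=21-25: P4@Q1 runs 4, rem=4, quantum used, demote→Q2. Q0=[] Q1=[P5] Q2=[P3,P4]
t=25-29: P5@Q1 runs 4, rem=4, quantum used, demote→Q2. Q0=[] Q1=[] Q2=[P3,P4,P5]
t=29-32: P3@Q2 runs 3, rem=0, completes. Q0=[] Q1=[] Q2=[P4,P5]
t=32-36: P4@Q2 runs 4, rem=0, completes. Q0=[] Q1=[] Q2=[P5]
t=36-40: P5@Q2 runs 4, rem=0, completes. Q0=[] Q1=[] Q2=[]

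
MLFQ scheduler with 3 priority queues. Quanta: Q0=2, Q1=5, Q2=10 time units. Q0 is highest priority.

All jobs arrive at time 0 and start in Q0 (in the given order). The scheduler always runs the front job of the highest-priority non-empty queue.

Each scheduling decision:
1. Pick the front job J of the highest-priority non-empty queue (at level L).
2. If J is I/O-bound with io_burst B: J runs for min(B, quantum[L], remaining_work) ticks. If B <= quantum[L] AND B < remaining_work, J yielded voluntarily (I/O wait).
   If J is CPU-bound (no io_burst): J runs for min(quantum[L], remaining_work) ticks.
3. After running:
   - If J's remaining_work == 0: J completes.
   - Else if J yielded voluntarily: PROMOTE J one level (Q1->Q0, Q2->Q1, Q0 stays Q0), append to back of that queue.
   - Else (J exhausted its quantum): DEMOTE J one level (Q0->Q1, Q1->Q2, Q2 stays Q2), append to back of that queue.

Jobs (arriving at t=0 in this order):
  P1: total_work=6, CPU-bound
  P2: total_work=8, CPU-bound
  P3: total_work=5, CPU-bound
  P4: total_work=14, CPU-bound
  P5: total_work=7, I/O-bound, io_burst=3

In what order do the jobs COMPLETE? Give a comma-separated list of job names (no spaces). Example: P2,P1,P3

Answer: P1,P3,P5,P2,P4

Derivation:
t=0-2: P1@Q0 runs 2, rem=4, quantum used, demote→Q1. Q0=[P2,P3,P4,P5] Q1=[P1] Q2=[]
t=2-4: P2@Q0 runs 2, rem=6, quantum used, demote→Q1. Q0=[P3,P4,P5] Q1=[P1,P2] Q2=[]
t=4-6: P3@Q0 runs 2, rem=3, quantum used, demote→Q1. Q0=[P4,P5] Q1=[P1,P2,P3] Q2=[]
t=6-8: P4@Q0 runs 2, rem=12, quantum used, demote→Q1. Q0=[P5] Q1=[P1,P2,P3,P4] Q2=[]
t=8-10: P5@Q0 runs 2, rem=5, quantum used, demote→Q1. Q0=[] Q1=[P1,P2,P3,P4,P5] Q2=[]
t=10-14: P1@Q1 runs 4, rem=0, completes. Q0=[] Q1=[P2,P3,P4,P5] Q2=[]
t=14-19: P2@Q1 runs 5, rem=1, quantum used, demote→Q2. Q0=[] Q1=[P3,P4,P5] Q2=[P2]
t=19-22: P3@Q1 runs 3, rem=0, completes. Q0=[] Q1=[P4,P5] Q2=[P2]
t=22-27: P4@Q1 runs 5, rem=7, quantum used, demote→Q2. Q0=[] Q1=[P5] Q2=[P2,P4]
t=27-30: P5@Q1 runs 3, rem=2, I/O yield, promote→Q0. Q0=[P5] Q1=[] Q2=[P2,P4]
t=30-32: P5@Q0 runs 2, rem=0, completes. Q0=[] Q1=[] Q2=[P2,P4]
t=32-33: P2@Q2 runs 1, rem=0, completes. Q0=[] Q1=[] Q2=[P4]
t=33-40: P4@Q2 runs 7, rem=0, completes. Q0=[] Q1=[] Q2=[]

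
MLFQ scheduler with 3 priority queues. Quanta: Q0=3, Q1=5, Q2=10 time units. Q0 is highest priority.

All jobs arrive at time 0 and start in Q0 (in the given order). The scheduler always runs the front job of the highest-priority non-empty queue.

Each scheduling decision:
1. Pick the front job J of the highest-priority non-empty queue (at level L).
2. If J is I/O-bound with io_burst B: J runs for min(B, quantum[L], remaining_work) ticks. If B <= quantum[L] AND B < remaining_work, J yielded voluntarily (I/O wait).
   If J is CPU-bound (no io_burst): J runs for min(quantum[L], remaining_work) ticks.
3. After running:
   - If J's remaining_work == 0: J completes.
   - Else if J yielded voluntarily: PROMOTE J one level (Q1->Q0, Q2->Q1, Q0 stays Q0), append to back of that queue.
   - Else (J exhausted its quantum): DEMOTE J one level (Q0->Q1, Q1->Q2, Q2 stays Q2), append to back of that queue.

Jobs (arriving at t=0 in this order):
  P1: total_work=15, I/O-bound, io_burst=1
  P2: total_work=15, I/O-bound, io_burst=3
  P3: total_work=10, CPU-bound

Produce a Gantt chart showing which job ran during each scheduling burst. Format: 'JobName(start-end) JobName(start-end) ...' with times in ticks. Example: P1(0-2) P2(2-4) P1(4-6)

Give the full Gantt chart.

t=0-1: P1@Q0 runs 1, rem=14, I/O yield, promote→Q0. Q0=[P2,P3,P1] Q1=[] Q2=[]
t=1-4: P2@Q0 runs 3, rem=12, I/O yield, promote→Q0. Q0=[P3,P1,P2] Q1=[] Q2=[]
t=4-7: P3@Q0 runs 3, rem=7, quantum used, demote→Q1. Q0=[P1,P2] Q1=[P3] Q2=[]
t=7-8: P1@Q0 runs 1, rem=13, I/O yield, promote→Q0. Q0=[P2,P1] Q1=[P3] Q2=[]
t=8-11: P2@Q0 runs 3, rem=9, I/O yield, promote→Q0. Q0=[P1,P2] Q1=[P3] Q2=[]
t=11-12: P1@Q0 runs 1, rem=12, I/O yield, promote→Q0. Q0=[P2,P1] Q1=[P3] Q2=[]
t=12-15: P2@Q0 runs 3, rem=6, I/O yield, promote→Q0. Q0=[P1,P2] Q1=[P3] Q2=[]
t=15-16: P1@Q0 runs 1, rem=11, I/O yield, promote→Q0. Q0=[P2,P1] Q1=[P3] Q2=[]
t=16-19: P2@Q0 runs 3, rem=3, I/O yield, promote→Q0. Q0=[P1,P2] Q1=[P3] Q2=[]
t=19-20: P1@Q0 runs 1, rem=10, I/O yield, promote→Q0. Q0=[P2,P1] Q1=[P3] Q2=[]
t=20-23: P2@Q0 runs 3, rem=0, completes. Q0=[P1] Q1=[P3] Q2=[]
t=23-24: P1@Q0 runs 1, rem=9, I/O yield, promote→Q0. Q0=[P1] Q1=[P3] Q2=[]
t=24-25: P1@Q0 runs 1, rem=8, I/O yield, promote→Q0. Q0=[P1] Q1=[P3] Q2=[]
t=25-26: P1@Q0 runs 1, rem=7, I/O yield, promote→Q0. Q0=[P1] Q1=[P3] Q2=[]
t=26-27: P1@Q0 runs 1, rem=6, I/O yield, promote→Q0. Q0=[P1] Q1=[P3] Q2=[]
t=27-28: P1@Q0 runs 1, rem=5, I/O yield, promote→Q0. Q0=[P1] Q1=[P3] Q2=[]
t=28-29: P1@Q0 runs 1, rem=4, I/O yield, promote→Q0. Q0=[P1] Q1=[P3] Q2=[]
t=29-30: P1@Q0 runs 1, rem=3, I/O yield, promote→Q0. Q0=[P1] Q1=[P3] Q2=[]
t=30-31: P1@Q0 runs 1, rem=2, I/O yield, promote→Q0. Q0=[P1] Q1=[P3] Q2=[]
t=31-32: P1@Q0 runs 1, rem=1, I/O yield, promote→Q0. Q0=[P1] Q1=[P3] Q2=[]
t=32-33: P1@Q0 runs 1, rem=0, completes. Q0=[] Q1=[P3] Q2=[]
t=33-38: P3@Q1 runs 5, rem=2, quantum used, demote→Q2. Q0=[] Q1=[] Q2=[P3]
t=38-40: P3@Q2 runs 2, rem=0, completes. Q0=[] Q1=[] Q2=[]

Answer: P1(0-1) P2(1-4) P3(4-7) P1(7-8) P2(8-11) P1(11-12) P2(12-15) P1(15-16) P2(16-19) P1(19-20) P2(20-23) P1(23-24) P1(24-25) P1(25-26) P1(26-27) P1(27-28) P1(28-29) P1(29-30) P1(30-31) P1(31-32) P1(32-33) P3(33-38) P3(38-40)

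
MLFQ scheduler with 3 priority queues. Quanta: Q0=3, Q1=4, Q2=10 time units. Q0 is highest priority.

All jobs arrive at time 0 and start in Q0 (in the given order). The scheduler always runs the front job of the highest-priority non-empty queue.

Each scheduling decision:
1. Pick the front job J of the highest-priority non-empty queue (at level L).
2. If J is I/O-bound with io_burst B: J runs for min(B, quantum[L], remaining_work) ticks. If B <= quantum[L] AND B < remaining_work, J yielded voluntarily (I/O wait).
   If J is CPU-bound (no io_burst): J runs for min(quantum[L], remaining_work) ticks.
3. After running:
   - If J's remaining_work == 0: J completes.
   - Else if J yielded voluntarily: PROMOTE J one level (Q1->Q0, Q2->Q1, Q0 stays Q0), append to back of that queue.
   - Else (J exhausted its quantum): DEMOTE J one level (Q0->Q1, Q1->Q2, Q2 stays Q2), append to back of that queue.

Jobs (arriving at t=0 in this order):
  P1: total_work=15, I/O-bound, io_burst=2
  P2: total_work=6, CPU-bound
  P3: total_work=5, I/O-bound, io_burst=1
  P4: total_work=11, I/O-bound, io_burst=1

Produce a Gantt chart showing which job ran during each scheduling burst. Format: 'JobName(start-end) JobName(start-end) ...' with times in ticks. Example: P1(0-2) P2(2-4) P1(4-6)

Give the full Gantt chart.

Answer: P1(0-2) P2(2-5) P3(5-6) P4(6-7) P1(7-9) P3(9-10) P4(10-11) P1(11-13) P3(13-14) P4(14-15) P1(15-17) P3(17-18) P4(18-19) P1(19-21) P3(21-22) P4(22-23) P1(23-25) P4(25-26) P1(26-28) P4(28-29) P1(29-30) P4(30-31) P4(31-32) P4(32-33) P4(33-34) P2(34-37)

Derivation:
t=0-2: P1@Q0 runs 2, rem=13, I/O yield, promote→Q0. Q0=[P2,P3,P4,P1] Q1=[] Q2=[]
t=2-5: P2@Q0 runs 3, rem=3, quantum used, demote→Q1. Q0=[P3,P4,P1] Q1=[P2] Q2=[]
t=5-6: P3@Q0 runs 1, rem=4, I/O yield, promote→Q0. Q0=[P4,P1,P3] Q1=[P2] Q2=[]
t=6-7: P4@Q0 runs 1, rem=10, I/O yield, promote→Q0. Q0=[P1,P3,P4] Q1=[P2] Q2=[]
t=7-9: P1@Q0 runs 2, rem=11, I/O yield, promote→Q0. Q0=[P3,P4,P1] Q1=[P2] Q2=[]
t=9-10: P3@Q0 runs 1, rem=3, I/O yield, promote→Q0. Q0=[P4,P1,P3] Q1=[P2] Q2=[]
t=10-11: P4@Q0 runs 1, rem=9, I/O yield, promote→Q0. Q0=[P1,P3,P4] Q1=[P2] Q2=[]
t=11-13: P1@Q0 runs 2, rem=9, I/O yield, promote→Q0. Q0=[P3,P4,P1] Q1=[P2] Q2=[]
t=13-14: P3@Q0 runs 1, rem=2, I/O yield, promote→Q0. Q0=[P4,P1,P3] Q1=[P2] Q2=[]
t=14-15: P4@Q0 runs 1, rem=8, I/O yield, promote→Q0. Q0=[P1,P3,P4] Q1=[P2] Q2=[]
t=15-17: P1@Q0 runs 2, rem=7, I/O yield, promote→Q0. Q0=[P3,P4,P1] Q1=[P2] Q2=[]
t=17-18: P3@Q0 runs 1, rem=1, I/O yield, promote→Q0. Q0=[P4,P1,P3] Q1=[P2] Q2=[]
t=18-19: P4@Q0 runs 1, rem=7, I/O yield, promote→Q0. Q0=[P1,P3,P4] Q1=[P2] Q2=[]
t=19-21: P1@Q0 runs 2, rem=5, I/O yield, promote→Q0. Q0=[P3,P4,P1] Q1=[P2] Q2=[]
t=21-22: P3@Q0 runs 1, rem=0, completes. Q0=[P4,P1] Q1=[P2] Q2=[]
t=22-23: P4@Q0 runs 1, rem=6, I/O yield, promote→Q0. Q0=[P1,P4] Q1=[P2] Q2=[]
t=23-25: P1@Q0 runs 2, rem=3, I/O yield, promote→Q0. Q0=[P4,P1] Q1=[P2] Q2=[]
t=25-26: P4@Q0 runs 1, rem=5, I/O yield, promote→Q0. Q0=[P1,P4] Q1=[P2] Q2=[]
t=26-28: P1@Q0 runs 2, rem=1, I/O yield, promote→Q0. Q0=[P4,P1] Q1=[P2] Q2=[]
t=28-29: P4@Q0 runs 1, rem=4, I/O yield, promote→Q0. Q0=[P1,P4] Q1=[P2] Q2=[]
t=29-30: P1@Q0 runs 1, rem=0, completes. Q0=[P4] Q1=[P2] Q2=[]
t=30-31: P4@Q0 runs 1, rem=3, I/O yield, promote→Q0. Q0=[P4] Q1=[P2] Q2=[]
t=31-32: P4@Q0 runs 1, rem=2, I/O yield, promote→Q0. Q0=[P4] Q1=[P2] Q2=[]
t=32-33: P4@Q0 runs 1, rem=1, I/O yield, promote→Q0. Q0=[P4] Q1=[P2] Q2=[]
t=33-34: P4@Q0 runs 1, rem=0, completes. Q0=[] Q1=[P2] Q2=[]
t=34-37: P2@Q1 runs 3, rem=0, completes. Q0=[] Q1=[] Q2=[]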